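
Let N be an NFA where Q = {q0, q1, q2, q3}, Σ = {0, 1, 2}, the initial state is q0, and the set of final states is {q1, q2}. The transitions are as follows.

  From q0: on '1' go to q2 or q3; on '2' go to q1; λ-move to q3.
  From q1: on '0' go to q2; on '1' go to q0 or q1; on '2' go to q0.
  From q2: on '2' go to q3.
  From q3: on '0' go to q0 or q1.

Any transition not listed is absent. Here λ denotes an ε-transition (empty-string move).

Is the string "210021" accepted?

Start: ε-closure({q0}) = {q0, q3}.
Read '2': q0→{q1}, q3→∅; now {q1}.
Read '1': q1→{q0, q1}; union {q0, q1}; ε-closure = {q0, q1, q3}.
Read '0': q0→∅, q1→{q2}, q3→{q0, q1}; union {q0, q1, q2}; ε-closure = {q0, q1, q2, q3}.
Read '0': q0→∅, q1→{q2}, q2→∅, q3→{q0, q1}; union {q0, q1, q2}; ε-closure = {q0, q1, q2, q3}.
Read '2': q0→{q1}, q1→{q0}, q2→{q3}, q3→∅; now {q0, q1, q3}.
Read '1': q0→{q2, q3}, q1→{q0, q1}, q3→∅; now {q0, q1, q2, q3}.
The final set {q0, q1, q2, q3} contains the accepting states q1, q2.

Yes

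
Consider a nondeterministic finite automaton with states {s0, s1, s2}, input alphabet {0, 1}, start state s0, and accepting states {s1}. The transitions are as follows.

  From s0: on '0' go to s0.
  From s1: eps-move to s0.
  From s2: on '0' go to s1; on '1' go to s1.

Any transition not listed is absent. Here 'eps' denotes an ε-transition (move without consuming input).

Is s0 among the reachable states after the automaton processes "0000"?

Start in {s0}.
Read '0': s0→{s0}; now {s0}.
Read '0': s0→{s0}; now {s0}.
Read '0': s0→{s0}; now {s0}.
Read '0': s0→{s0}; now {s0}.
State s0 is in {s0}.

Yes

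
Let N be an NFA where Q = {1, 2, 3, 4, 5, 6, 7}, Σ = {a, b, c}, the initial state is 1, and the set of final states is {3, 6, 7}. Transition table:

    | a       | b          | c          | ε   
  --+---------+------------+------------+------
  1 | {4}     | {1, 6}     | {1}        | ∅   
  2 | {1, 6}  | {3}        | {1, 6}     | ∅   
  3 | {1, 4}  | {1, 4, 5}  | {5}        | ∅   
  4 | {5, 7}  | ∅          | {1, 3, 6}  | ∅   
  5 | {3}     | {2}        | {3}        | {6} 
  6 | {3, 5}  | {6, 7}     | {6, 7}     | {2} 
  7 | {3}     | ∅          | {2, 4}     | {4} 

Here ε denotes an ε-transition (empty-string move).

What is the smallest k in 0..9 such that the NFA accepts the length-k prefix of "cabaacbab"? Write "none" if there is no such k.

none

Start in {1}.
Read 'c': 1→{1}; now {1}.
Read 'a': 1→{4}; now {4}.
Read 'b': 4→∅; now ∅.
The set is empty and remains empty for the remaining 6 symbols.
No reachable set along the way intersects F.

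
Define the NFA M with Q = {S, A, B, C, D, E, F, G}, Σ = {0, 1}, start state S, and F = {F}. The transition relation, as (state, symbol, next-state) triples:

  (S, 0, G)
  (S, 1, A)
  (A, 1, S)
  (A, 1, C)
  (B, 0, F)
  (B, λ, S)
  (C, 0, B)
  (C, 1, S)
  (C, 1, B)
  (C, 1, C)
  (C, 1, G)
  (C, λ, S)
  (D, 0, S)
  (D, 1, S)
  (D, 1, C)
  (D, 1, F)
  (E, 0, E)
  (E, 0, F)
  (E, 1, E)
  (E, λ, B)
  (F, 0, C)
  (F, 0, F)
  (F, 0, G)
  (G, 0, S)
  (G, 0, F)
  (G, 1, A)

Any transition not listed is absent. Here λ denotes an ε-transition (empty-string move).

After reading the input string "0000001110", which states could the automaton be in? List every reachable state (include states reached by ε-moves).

Start in {S}.
Read '0': S→{G}; now {G}.
Read '0': G→{S, F}; now {S, F}.
Read '0': S→{G}, F→{C, F, G}; union {C, F, G}; ε-closure = {S, C, F, G}.
Read '0': S→{G}, C→{B}, F→{C, F, G}, G→{S, F}; now {S, B, C, F, G}.
Read '0': S→{G}, B→{F}, C→{B}, F→{C, F, G}, G→{S, F}; now {S, B, C, F, G}.
Read '0': S→{G}, B→{F}, C→{B}, F→{C, F, G}, G→{S, F}; now {S, B, C, F, G}.
Read '1': S→{A}, B→∅, C→{S, B, C, G}, F→∅, G→{A}; now {S, A, B, C, G}.
Read '1': S→{A}, A→{S, C}, B→∅, C→{S, B, C, G}, G→{A}; now {S, A, B, C, G}.
Read '1': S→{A}, A→{S, C}, B→∅, C→{S, B, C, G}, G→{A}; now {S, A, B, C, G}.
Read '0': S→{G}, A→∅, B→{F}, C→{B}, G→{S, F}; now {S, B, F, G}.

{S, B, F, G}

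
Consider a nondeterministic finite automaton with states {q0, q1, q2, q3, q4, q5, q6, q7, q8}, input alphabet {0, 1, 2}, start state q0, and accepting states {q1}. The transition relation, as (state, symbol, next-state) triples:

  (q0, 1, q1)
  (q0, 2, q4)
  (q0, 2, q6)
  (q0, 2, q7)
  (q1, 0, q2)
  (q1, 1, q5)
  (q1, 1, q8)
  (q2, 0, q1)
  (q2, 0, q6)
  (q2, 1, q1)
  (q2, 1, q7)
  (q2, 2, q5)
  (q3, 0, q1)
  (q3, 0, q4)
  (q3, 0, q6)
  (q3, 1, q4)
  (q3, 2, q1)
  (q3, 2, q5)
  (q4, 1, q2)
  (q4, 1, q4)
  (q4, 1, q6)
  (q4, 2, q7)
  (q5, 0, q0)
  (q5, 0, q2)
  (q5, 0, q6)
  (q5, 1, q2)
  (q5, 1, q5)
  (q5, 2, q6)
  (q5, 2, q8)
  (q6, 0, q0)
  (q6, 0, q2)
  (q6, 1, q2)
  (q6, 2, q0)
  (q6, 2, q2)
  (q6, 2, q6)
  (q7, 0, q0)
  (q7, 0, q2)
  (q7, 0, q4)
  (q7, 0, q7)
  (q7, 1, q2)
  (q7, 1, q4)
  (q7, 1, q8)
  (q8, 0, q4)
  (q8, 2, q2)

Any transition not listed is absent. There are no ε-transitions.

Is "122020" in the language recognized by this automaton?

Start in {q0}.
Read '1': {q0} → {q1}.
Read '2': {q1} → ∅.
The set is empty and remains empty for the remaining 4 symbols.
The final set ∅ contains no accepting state.

No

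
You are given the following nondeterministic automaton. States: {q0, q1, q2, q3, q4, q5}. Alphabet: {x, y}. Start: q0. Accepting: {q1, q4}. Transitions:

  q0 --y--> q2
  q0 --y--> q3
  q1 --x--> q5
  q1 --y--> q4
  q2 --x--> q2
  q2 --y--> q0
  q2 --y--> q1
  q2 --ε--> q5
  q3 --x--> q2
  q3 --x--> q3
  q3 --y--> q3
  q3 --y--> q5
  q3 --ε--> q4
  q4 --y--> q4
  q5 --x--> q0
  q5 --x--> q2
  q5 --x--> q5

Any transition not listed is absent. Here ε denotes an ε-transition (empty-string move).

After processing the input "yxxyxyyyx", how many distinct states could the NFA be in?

Start in {q0}.
Read 'y': q0→{q2, q3}; union {q2, q3}; ε-closure = {q2, q3, q4, q5}.
Read 'x': q2→{q2}, q3→{q2, q3}, q4→∅, q5→{q0, q2, q5}; union {q0, q2, q3, q5}; ε-closure = {q0, q2, q3, q4, q5}.
Read 'x': q0→∅, q2→{q2}, q3→{q2, q3}, q4→∅, q5→{q0, q2, q5}; union {q0, q2, q3, q5}; ε-closure = {q0, q2, q3, q4, q5}.
Read 'y': q0→{q2, q3}, q2→{q0, q1}, q3→{q3, q5}, q4→{q4}, q5→∅; now {q0, q1, q2, q3, q4, q5}.
Read 'x': q0→∅, q1→{q5}, q2→{q2}, q3→{q2, q3}, q4→∅, q5→{q0, q2, q5}; union {q0, q2, q3, q5}; ε-closure = {q0, q2, q3, q4, q5}.
Read 'y': q0→{q2, q3}, q2→{q0, q1}, q3→{q3, q5}, q4→{q4}, q5→∅; now {q0, q1, q2, q3, q4, q5}.
Read 'y': q0→{q2, q3}, q1→{q4}, q2→{q0, q1}, q3→{q3, q5}, q4→{q4}, q5→∅; now {q0, q1, q2, q3, q4, q5}.
Read 'y': q0→{q2, q3}, q1→{q4}, q2→{q0, q1}, q3→{q3, q5}, q4→{q4}, q5→∅; now {q0, q1, q2, q3, q4, q5}.
Read 'x': q0→∅, q1→{q5}, q2→{q2}, q3→{q2, q3}, q4→∅, q5→{q0, q2, q5}; union {q0, q2, q3, q5}; ε-closure = {q0, q2, q3, q4, q5}.
That set has 5 states.

5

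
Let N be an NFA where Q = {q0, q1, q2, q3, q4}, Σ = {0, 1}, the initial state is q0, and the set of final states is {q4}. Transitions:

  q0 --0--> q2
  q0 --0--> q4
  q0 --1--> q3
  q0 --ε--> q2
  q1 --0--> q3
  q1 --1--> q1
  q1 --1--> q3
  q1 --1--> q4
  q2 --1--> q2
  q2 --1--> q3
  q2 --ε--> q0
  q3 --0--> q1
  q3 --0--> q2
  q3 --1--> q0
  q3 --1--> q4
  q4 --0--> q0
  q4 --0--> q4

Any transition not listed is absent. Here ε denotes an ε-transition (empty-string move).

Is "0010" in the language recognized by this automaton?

Yes

Start: ε-closure({q0}) = {q0, q2}.
Read '0': {q0, q2} → {q0, q2, q4}.
Read '0': {q0, q2, q4} → {q0, q2, q4}.
Read '1': {q0, q2, q4} → {q0, q2, q3}.
Read '0': {q0, q2, q3} → {q0, q1, q2, q4}.
The final set {q0, q1, q2, q4} contains the accepting state q4.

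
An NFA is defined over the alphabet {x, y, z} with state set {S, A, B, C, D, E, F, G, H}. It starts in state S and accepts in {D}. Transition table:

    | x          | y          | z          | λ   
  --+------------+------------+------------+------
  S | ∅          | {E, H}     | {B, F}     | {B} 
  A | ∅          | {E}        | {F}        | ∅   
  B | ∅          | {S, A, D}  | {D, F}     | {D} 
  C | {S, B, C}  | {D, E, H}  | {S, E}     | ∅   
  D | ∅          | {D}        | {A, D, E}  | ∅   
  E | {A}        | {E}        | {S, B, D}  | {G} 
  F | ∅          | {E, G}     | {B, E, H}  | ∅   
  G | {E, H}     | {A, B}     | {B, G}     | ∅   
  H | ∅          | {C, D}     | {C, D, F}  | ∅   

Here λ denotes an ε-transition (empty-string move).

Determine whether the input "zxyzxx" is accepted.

No

Start: ε-closure({S}) = {S, B, D}.
Read 'z': S→{B, F}, B→{D, F}, D→{A, D, E}; union {A, B, D, E, F}; ε-closure = {A, B, D, E, F, G}.
Read 'x': A→∅, B→∅, D→∅, E→{A}, F→∅, G→{E, H}; union {A, E, H}; ε-closure = {A, E, G, H}.
Read 'y': A→{E}, E→{E}, G→{A, B}, H→{C, D}; union {A, B, C, D, E}; ε-closure = {A, B, C, D, E, G}.
Read 'z': A→{F}, B→{D, F}, C→{S, E}, D→{A, D, E}, E→{S, B, D}, G→{B, G}; now {S, A, B, D, E, F, G}.
Read 'x': S→∅, A→∅, B→∅, D→∅, E→{A}, F→∅, G→{E, H}; union {A, E, H}; ε-closure = {A, E, G, H}.
Read 'x': A→∅, E→{A}, G→{E, H}, H→∅; union {A, E, H}; ε-closure = {A, E, G, H}.
The final set {A, E, G, H} contains no accepting state.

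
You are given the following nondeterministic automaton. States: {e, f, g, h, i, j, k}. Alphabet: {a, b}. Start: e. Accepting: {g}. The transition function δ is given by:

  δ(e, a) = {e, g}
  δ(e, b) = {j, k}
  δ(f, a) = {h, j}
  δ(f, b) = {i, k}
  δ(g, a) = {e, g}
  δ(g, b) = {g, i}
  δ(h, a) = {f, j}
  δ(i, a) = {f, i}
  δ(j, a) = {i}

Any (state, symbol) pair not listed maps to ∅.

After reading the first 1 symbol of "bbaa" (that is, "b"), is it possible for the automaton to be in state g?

Start in {e}.
Read 'b': {e} → {j, k}.
State g is not in {j, k}.

No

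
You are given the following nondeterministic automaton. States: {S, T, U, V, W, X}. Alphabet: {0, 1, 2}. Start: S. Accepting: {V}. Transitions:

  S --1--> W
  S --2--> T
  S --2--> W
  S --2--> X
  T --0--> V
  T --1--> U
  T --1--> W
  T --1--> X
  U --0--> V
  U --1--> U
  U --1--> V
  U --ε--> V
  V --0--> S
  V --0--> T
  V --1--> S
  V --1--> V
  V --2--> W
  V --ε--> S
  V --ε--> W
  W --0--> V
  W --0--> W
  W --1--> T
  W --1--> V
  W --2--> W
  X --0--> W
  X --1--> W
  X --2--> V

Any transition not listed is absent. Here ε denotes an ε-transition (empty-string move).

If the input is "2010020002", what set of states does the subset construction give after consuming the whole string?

{T, W, X}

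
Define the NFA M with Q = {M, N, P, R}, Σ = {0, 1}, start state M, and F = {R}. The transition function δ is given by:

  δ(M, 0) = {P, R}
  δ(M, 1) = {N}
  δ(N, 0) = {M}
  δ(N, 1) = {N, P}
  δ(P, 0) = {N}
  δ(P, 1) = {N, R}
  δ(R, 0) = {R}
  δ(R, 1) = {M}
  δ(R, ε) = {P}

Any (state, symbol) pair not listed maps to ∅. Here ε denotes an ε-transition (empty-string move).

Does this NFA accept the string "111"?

Start in {M}.
Read '1': {M} → {N}.
Read '1': {N} → {N, P}.
Read '1': {N, P} → {N, P, R}.
The final set {N, P, R} contains the accepting state R.

Yes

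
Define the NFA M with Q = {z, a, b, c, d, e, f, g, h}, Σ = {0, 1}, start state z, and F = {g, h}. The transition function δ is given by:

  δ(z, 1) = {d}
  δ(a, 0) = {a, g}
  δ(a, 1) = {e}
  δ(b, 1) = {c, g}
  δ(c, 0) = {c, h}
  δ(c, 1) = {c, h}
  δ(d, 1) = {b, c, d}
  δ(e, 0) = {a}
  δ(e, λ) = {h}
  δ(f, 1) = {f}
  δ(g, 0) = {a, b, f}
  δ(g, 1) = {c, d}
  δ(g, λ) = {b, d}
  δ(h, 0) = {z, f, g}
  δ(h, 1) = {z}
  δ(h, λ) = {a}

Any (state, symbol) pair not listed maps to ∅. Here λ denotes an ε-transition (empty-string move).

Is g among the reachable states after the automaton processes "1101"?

Start in {z}.
Read '1': {z} → {d}.
Read '1': {d} → {b, c, d}.
Read '0': {b, c, d} → {a, c, h}.
Read '1': {a, c, h} → {z, a, c, e, h}.
State g is not in {z, a, c, e, h}.

No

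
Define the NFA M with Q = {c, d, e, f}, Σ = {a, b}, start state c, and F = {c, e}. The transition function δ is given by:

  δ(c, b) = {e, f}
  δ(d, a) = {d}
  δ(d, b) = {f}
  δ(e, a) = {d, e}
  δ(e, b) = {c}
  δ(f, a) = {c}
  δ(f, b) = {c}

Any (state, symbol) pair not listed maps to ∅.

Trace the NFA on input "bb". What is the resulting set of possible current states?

{c}

Start in {c}.
Read 'b': {c} → {e, f}.
Read 'b': {e, f} → {c}.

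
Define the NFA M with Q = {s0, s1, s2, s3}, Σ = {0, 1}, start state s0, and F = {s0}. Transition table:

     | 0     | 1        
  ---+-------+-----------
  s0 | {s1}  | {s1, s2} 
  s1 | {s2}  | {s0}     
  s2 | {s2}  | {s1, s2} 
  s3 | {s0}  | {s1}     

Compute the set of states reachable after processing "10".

Start in {s0}.
Read '1': s0→{s1, s2}; now {s1, s2}.
Read '0': s1→{s2}, s2→{s2}; now {s2}.

{s2}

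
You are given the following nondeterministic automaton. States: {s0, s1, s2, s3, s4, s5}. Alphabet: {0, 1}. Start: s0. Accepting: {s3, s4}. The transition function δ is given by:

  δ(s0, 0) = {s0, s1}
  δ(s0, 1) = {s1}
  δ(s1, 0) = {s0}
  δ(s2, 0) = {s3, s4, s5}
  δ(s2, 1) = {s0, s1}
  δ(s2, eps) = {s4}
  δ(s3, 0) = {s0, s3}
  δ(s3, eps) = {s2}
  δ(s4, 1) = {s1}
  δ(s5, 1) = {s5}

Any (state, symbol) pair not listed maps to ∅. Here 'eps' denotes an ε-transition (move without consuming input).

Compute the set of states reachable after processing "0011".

∅

Start in {s0}.
Read '0': s0→{s0, s1}; now {s0, s1}.
Read '0': s0→{s0, s1}, s1→{s0}; now {s0, s1}.
Read '1': s0→{s1}, s1→∅; now {s1}.
Read '1': s1→∅; now ∅.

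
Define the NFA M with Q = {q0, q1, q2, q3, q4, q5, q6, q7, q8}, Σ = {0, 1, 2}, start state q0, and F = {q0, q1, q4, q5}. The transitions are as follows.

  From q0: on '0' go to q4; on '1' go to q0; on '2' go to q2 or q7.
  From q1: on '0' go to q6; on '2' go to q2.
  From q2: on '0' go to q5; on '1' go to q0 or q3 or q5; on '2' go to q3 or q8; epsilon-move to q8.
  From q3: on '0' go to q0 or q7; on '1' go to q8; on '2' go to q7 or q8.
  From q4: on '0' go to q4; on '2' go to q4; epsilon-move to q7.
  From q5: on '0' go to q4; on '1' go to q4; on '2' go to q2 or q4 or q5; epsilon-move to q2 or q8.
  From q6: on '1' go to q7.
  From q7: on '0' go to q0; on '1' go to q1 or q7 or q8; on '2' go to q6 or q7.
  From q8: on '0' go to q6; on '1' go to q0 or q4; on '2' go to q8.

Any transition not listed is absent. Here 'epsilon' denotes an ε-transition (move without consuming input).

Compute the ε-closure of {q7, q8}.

{q7, q8}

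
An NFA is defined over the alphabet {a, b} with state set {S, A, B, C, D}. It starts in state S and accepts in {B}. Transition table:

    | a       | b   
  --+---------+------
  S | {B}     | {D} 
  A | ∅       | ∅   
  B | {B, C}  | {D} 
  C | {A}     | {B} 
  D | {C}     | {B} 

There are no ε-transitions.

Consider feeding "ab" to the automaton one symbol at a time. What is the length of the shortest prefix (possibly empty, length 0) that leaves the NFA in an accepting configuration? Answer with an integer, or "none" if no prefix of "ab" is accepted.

Start in {S}.
Read 'a': {S} → {B}.
None of the earlier sets intersect F, but {B} does.

1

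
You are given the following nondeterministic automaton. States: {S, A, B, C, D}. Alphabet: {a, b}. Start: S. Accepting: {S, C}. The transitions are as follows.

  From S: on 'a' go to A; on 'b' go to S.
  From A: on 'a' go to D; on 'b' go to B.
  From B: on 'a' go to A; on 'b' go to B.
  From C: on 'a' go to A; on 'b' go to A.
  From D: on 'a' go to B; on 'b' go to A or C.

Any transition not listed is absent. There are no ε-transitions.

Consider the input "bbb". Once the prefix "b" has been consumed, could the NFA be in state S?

Yes

Start in {S}.
Read 'b': S→{S}; now {S}.
State S is in {S}.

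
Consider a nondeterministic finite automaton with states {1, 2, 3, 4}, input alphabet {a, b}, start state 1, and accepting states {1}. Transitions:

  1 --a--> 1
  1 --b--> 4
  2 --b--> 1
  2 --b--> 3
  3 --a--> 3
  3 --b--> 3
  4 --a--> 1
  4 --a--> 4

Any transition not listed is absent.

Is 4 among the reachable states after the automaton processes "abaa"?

Yes

Start in {1}.
Read 'a': {1} → {1}.
Read 'b': {1} → {4}.
Read 'a': {4} → {1, 4}.
Read 'a': {1, 4} → {1, 4}.
State 4 is in {1, 4}.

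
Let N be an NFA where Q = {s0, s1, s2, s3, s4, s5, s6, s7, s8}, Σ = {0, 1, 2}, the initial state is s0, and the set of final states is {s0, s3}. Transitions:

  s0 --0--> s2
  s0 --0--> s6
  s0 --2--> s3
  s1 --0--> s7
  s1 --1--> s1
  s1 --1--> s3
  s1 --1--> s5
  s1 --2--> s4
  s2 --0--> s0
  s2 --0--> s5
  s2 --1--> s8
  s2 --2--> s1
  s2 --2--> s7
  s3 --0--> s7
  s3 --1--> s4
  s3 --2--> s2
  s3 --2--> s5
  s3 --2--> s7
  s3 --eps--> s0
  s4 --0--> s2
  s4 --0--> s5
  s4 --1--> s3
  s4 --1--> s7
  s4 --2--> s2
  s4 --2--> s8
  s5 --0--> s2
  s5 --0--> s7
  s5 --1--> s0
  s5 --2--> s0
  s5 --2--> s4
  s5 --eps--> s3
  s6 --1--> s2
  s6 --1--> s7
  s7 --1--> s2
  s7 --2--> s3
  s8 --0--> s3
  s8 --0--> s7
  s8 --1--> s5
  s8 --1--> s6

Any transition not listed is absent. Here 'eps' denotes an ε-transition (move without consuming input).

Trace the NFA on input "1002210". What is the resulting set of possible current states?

Start in {s0}.
Read '1': {s0} → ∅.
The set is empty and remains empty for the remaining 6 symbols.

∅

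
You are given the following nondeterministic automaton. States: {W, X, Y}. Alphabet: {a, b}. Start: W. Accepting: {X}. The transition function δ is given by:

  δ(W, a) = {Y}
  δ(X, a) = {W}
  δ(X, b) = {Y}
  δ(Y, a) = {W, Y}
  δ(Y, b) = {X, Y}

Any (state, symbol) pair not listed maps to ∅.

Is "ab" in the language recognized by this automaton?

Start in {W}.
Read 'a': W→{Y}; now {Y}.
Read 'b': Y→{X, Y}; now {X, Y}.
The final set {X, Y} contains the accepting state X.

Yes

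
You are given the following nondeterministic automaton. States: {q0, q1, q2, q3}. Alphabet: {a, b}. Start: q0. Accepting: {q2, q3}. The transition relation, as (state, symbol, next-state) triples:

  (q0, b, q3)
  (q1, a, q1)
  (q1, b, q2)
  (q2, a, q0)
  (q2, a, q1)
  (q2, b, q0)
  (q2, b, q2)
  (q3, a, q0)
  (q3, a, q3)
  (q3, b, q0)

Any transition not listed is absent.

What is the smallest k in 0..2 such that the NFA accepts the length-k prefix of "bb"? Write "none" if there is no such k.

1

Start in {q0}.
Read 'b': {q0} → {q3}.
None of the earlier sets intersect F, but {q3} does.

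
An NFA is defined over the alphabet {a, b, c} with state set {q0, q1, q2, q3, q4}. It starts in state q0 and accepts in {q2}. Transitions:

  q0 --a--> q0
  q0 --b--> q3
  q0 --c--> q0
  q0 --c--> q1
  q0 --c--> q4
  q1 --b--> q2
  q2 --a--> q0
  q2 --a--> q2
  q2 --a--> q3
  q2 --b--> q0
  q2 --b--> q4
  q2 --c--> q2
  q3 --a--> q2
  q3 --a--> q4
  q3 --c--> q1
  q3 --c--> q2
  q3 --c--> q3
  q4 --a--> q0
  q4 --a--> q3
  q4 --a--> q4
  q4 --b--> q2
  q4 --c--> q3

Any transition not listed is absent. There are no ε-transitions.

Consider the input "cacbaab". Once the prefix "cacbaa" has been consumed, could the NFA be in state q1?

No

Start in {q0}.
Read 'c': q0→{q0, q1, q4}; now {q0, q1, q4}.
Read 'a': q0→{q0}, q1→∅, q4→{q0, q3, q4}; now {q0, q3, q4}.
Read 'c': q0→{q0, q1, q4}, q3→{q1, q2, q3}, q4→{q3}; now {q0, q1, q2, q3, q4}.
Read 'b': q0→{q3}, q1→{q2}, q2→{q0, q4}, q3→∅, q4→{q2}; now {q0, q2, q3, q4}.
Read 'a': q0→{q0}, q2→{q0, q2, q3}, q3→{q2, q4}, q4→{q0, q3, q4}; now {q0, q2, q3, q4}.
Read 'a': q0→{q0}, q2→{q0, q2, q3}, q3→{q2, q4}, q4→{q0, q3, q4}; now {q0, q2, q3, q4}.
State q1 is not in {q0, q2, q3, q4}.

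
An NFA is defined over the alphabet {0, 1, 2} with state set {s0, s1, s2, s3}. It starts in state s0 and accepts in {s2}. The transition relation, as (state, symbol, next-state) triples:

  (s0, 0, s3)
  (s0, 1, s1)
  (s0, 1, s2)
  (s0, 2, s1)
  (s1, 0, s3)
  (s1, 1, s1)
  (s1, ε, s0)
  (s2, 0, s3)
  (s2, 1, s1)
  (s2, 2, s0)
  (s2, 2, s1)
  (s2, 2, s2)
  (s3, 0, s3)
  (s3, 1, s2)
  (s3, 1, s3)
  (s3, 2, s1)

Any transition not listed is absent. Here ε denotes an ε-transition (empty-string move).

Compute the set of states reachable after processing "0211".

{s0, s1, s2}

Start in {s0}.
Read '0': s0→{s3}; now {s3}.
Read '2': s3→{s1}; union {s1}; ε-closure = {s0, s1}.
Read '1': s0→{s1, s2}, s1→{s1}; union {s1, s2}; ε-closure = {s0, s1, s2}.
Read '1': s0→{s1, s2}, s1→{s1}, s2→{s1}; union {s1, s2}; ε-closure = {s0, s1, s2}.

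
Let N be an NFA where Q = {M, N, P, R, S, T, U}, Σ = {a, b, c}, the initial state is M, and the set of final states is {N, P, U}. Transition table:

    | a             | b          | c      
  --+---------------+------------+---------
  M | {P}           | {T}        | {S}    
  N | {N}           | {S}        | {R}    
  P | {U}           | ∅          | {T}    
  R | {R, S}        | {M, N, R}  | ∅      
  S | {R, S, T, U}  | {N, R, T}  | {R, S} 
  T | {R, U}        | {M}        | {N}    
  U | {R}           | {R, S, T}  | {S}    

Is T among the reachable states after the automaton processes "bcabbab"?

Yes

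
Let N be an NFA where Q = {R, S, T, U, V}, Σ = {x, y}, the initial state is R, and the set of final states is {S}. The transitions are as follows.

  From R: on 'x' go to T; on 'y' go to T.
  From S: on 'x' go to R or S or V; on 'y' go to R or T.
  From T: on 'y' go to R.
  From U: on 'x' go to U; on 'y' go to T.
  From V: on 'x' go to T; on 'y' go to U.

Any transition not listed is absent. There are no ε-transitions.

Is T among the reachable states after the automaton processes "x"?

Start in {R}.
Read 'x': R→{T}; now {T}.
State T is in {T}.

Yes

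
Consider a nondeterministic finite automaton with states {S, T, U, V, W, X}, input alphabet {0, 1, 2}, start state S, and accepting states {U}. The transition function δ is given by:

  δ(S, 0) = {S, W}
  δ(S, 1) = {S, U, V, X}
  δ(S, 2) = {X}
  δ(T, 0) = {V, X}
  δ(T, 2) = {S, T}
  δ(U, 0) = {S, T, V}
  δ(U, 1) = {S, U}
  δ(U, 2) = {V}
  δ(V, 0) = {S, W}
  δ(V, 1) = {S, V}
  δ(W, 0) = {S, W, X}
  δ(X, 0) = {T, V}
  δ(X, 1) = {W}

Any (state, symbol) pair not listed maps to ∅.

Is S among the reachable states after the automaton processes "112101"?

Yes

Start in {S}.
Read '1': S→{S, U, V, X}; now {S, U, V, X}.
Read '1': S→{S, U, V, X}, U→{S, U}, V→{S, V}, X→{W}; now {S, U, V, W, X}.
Read '2': S→{X}, U→{V}, V→∅, W→∅, X→∅; now {V, X}.
Read '1': V→{S, V}, X→{W}; now {S, V, W}.
Read '0': S→{S, W}, V→{S, W}, W→{S, W, X}; now {S, W, X}.
Read '1': S→{S, U, V, X}, W→∅, X→{W}; now {S, U, V, W, X}.
State S is in {S, U, V, W, X}.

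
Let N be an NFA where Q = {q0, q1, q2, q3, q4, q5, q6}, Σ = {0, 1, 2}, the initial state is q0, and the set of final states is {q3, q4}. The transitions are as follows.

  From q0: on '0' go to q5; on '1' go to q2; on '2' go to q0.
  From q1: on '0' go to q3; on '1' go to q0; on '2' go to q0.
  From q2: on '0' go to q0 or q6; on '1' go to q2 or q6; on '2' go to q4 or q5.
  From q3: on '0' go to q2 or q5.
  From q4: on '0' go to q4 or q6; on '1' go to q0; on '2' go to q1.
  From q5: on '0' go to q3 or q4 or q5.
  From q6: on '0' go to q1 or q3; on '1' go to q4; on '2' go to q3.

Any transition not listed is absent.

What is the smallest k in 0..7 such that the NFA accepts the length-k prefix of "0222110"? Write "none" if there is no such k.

Start in {q0}.
Read '0': {q0} → {q5}.
Read '2': {q5} → ∅.
The set is empty and remains empty for the remaining 5 symbols.
No reachable set along the way intersects F.

none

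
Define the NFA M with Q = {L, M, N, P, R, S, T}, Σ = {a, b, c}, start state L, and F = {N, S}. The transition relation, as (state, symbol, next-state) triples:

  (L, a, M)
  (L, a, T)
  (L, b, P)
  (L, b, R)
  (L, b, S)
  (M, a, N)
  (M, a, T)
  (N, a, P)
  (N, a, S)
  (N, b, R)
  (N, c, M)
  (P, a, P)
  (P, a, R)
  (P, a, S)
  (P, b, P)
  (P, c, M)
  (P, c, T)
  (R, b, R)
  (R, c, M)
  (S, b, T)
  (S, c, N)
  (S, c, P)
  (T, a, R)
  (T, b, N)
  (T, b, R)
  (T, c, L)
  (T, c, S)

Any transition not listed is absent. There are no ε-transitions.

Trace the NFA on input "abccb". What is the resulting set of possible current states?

Start in {L}.
Read 'a': L→{M, T}; now {M, T}.
Read 'b': M→∅, T→{N, R}; now {N, R}.
Read 'c': N→{M}, R→{M}; now {M}.
Read 'c': M→∅; now ∅.
The set is empty and remains empty for the remaining 1 symbol.

∅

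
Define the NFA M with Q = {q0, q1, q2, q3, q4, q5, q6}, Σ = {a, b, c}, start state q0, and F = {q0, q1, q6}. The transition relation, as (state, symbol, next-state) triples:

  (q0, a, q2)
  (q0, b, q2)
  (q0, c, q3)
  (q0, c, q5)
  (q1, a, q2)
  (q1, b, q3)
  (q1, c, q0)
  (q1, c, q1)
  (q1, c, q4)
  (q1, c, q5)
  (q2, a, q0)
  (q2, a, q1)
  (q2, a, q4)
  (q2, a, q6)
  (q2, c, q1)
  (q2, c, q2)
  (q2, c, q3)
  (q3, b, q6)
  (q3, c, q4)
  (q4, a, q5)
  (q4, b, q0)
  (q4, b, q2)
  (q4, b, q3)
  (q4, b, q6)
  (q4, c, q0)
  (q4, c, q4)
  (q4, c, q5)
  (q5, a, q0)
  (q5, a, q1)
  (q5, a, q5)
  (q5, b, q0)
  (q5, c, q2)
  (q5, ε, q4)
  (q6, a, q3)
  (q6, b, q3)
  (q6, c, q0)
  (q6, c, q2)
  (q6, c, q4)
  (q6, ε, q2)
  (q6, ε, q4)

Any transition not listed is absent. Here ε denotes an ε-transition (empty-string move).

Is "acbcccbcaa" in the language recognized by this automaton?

Yes

Start in {q0}.
Read 'a': q0→{q2}; now {q2}.
Read 'c': q2→{q1, q2, q3}; now {q1, q2, q3}.
Read 'b': q1→{q3}, q2→∅, q3→{q6}; union {q3, q6}; ε-closure = {q2, q3, q4, q6}.
Read 'c': q2→{q1, q2, q3}, q3→{q4}, q4→{q0, q4, q5}, q6→{q0, q2, q4}; now {q0, q1, q2, q3, q4, q5}.
Read 'c': q0→{q3, q5}, q1→{q0, q1, q4, q5}, q2→{q1, q2, q3}, q3→{q4}, q4→{q0, q4, q5}, q5→{q2}; now {q0, q1, q2, q3, q4, q5}.
Read 'c': q0→{q3, q5}, q1→{q0, q1, q4, q5}, q2→{q1, q2, q3}, q3→{q4}, q4→{q0, q4, q5}, q5→{q2}; now {q0, q1, q2, q3, q4, q5}.
Read 'b': q0→{q2}, q1→{q3}, q2→∅, q3→{q6}, q4→{q0, q2, q3, q6}, q5→{q0}; union {q0, q2, q3, q6}; ε-closure = {q0, q2, q3, q4, q6}.
Read 'c': q0→{q3, q5}, q2→{q1, q2, q3}, q3→{q4}, q4→{q0, q4, q5}, q6→{q0, q2, q4}; now {q0, q1, q2, q3, q4, q5}.
Read 'a': q0→{q2}, q1→{q2}, q2→{q0, q1, q4, q6}, q3→∅, q4→{q5}, q5→{q0, q1, q5}; now {q0, q1, q2, q4, q5, q6}.
Read 'a': q0→{q2}, q1→{q2}, q2→{q0, q1, q4, q6}, q4→{q5}, q5→{q0, q1, q5}, q6→{q3}; now {q0, q1, q2, q3, q4, q5, q6}.
The final set {q0, q1, q2, q3, q4, q5, q6} contains the accepting states q0, q1, q6.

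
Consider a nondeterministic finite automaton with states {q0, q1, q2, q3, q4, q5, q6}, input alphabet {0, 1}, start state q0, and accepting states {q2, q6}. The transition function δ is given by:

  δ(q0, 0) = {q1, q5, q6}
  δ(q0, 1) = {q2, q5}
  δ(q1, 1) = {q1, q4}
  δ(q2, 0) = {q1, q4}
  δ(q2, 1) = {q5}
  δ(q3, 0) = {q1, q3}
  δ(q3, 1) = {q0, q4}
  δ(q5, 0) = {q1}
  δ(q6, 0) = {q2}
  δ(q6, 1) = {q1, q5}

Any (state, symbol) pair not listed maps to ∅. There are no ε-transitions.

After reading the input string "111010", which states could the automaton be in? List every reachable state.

Start in {q0}.
Read '1': {q0} → {q2, q5}.
Read '1': {q2, q5} → {q5}.
Read '1': {q5} → ∅.
The set is empty and remains empty for the remaining 3 symbols.

∅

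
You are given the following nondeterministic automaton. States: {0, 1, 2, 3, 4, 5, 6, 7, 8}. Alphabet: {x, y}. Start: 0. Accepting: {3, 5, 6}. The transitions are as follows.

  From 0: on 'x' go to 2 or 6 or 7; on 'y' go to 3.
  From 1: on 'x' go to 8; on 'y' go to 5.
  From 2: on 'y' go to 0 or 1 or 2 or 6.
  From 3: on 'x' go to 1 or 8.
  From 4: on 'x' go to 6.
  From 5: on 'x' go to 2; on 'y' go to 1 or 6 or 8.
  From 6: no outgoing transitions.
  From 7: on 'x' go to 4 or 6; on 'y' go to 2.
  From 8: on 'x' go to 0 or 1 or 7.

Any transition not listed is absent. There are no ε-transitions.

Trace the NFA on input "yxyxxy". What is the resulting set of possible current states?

∅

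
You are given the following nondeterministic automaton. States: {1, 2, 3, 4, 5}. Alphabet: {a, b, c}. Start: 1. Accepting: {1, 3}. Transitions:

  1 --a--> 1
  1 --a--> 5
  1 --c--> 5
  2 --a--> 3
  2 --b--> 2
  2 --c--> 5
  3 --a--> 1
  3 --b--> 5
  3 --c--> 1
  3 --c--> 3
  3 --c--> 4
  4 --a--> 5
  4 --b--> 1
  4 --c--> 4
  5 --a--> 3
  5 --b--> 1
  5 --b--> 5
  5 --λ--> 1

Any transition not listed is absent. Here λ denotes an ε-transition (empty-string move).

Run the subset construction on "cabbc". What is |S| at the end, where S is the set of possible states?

Start in {1}.
Read 'c': {1} → {1, 5}.
Read 'a': {1, 5} → {1, 3, 5}.
Read 'b': {1, 3, 5} → {1, 5}.
Read 'b': {1, 5} → {1, 5}.
Read 'c': {1, 5} → {1, 5}.
That set has 2 states.

2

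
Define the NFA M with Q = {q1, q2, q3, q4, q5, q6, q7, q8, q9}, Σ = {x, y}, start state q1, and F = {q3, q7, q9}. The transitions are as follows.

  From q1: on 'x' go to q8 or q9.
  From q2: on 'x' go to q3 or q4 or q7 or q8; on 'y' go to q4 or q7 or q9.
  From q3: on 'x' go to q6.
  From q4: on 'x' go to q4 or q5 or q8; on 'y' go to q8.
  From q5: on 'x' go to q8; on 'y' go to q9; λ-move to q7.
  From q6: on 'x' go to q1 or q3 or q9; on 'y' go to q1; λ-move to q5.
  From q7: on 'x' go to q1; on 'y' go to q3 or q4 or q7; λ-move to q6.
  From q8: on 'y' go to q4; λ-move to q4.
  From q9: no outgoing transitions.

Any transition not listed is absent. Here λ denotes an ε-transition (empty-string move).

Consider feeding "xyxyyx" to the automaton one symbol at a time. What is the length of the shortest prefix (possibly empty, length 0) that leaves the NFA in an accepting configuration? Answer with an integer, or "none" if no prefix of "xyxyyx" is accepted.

Start in {q1}.
Read 'x': q1→{q8, q9}; union {q8, q9}; ε-closure = {q4, q8, q9}.
None of the earlier sets intersect F, but {q4, q8, q9} does.

1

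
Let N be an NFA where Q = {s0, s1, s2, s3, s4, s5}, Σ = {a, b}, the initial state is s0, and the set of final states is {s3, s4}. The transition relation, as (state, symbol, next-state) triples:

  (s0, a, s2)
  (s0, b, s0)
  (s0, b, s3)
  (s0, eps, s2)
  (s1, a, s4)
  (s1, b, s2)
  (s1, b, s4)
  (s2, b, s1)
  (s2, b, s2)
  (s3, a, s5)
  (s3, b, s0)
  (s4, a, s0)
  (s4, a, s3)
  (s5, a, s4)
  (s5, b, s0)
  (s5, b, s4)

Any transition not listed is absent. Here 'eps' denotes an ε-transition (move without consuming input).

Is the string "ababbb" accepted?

No

Start: ε-closure({s0}) = {s0, s2}.
Read 'a': {s0, s2} → {s2}.
Read 'b': {s2} → {s1, s2}.
Read 'a': {s1, s2} → {s4}.
Read 'b': {s4} → ∅.
The set is empty and remains empty for the remaining 2 symbols.
The final set ∅ contains no accepting state.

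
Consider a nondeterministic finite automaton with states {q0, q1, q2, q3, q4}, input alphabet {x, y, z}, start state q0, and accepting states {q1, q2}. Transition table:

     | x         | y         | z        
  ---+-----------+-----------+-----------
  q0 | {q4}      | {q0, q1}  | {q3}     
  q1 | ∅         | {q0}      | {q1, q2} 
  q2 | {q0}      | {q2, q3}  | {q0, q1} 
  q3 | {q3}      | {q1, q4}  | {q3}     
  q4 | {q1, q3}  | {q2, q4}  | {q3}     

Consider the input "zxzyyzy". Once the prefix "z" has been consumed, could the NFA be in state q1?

Start in {q0}.
Read 'z': {q0} → {q3}.
State q1 is not in {q3}.

No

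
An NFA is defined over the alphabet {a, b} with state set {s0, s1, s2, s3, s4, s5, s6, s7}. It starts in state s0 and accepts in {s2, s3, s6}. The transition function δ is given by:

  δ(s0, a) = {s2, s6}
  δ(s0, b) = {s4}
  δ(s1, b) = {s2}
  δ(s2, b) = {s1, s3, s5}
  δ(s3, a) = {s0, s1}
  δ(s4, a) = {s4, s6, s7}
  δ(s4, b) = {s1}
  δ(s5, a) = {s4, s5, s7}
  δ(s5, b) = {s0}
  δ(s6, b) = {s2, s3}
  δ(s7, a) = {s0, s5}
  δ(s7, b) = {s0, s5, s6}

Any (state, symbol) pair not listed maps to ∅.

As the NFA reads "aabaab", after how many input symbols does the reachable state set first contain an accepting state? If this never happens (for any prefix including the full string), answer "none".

1

Start in {s0}.
Read 'a': {s0} → {s2, s6}.
None of the earlier sets intersect F, but {s2, s6} does.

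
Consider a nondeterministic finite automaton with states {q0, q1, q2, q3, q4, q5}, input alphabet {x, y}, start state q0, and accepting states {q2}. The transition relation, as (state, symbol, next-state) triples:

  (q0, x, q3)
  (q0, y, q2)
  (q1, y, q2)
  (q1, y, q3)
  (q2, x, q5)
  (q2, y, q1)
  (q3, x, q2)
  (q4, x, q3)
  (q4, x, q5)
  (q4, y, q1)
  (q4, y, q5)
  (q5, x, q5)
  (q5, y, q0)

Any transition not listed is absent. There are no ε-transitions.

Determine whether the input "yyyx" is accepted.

Start in {q0}.
Read 'y': q0→{q2}; now {q2}.
Read 'y': q2→{q1}; now {q1}.
Read 'y': q1→{q2, q3}; now {q2, q3}.
Read 'x': q2→{q5}, q3→{q2}; now {q2, q5}.
The final set {q2, q5} contains the accepting state q2.

Yes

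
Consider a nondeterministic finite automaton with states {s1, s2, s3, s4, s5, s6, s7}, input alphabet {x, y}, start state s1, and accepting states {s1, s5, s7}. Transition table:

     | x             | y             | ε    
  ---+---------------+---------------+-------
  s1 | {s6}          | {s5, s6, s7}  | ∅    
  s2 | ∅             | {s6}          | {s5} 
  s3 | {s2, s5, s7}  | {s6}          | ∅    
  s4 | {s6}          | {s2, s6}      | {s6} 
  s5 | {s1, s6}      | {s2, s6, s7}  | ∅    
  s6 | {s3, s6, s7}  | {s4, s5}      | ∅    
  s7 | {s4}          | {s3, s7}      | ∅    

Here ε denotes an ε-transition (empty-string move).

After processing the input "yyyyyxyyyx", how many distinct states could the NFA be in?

7

Start in {s1}.
Read 'y': {s1} → {s5, s6, s7}.
Read 'y': {s5, s6, s7} → {s2, s3, s4, s5, s6, s7}.
Read 'y': {s2, s3, s4, s5, s6, s7} → {s2, s3, s4, s5, s6, s7}.
Read 'y': {s2, s3, s4, s5, s6, s7} → {s2, s3, s4, s5, s6, s7}.
Read 'y': {s2, s3, s4, s5, s6, s7} → {s2, s3, s4, s5, s6, s7}.
Read 'x': {s2, s3, s4, s5, s6, s7} → {s1, s2, s3, s4, s5, s6, s7}.
Read 'y': {s1, s2, s3, s4, s5, s6, s7} → {s2, s3, s4, s5, s6, s7}.
Read 'y': {s2, s3, s4, s5, s6, s7} → {s2, s3, s4, s5, s6, s7}.
Read 'y': {s2, s3, s4, s5, s6, s7} → {s2, s3, s4, s5, s6, s7}.
Read 'x': {s2, s3, s4, s5, s6, s7} → {s1, s2, s3, s4, s5, s6, s7}.
That set has 7 states.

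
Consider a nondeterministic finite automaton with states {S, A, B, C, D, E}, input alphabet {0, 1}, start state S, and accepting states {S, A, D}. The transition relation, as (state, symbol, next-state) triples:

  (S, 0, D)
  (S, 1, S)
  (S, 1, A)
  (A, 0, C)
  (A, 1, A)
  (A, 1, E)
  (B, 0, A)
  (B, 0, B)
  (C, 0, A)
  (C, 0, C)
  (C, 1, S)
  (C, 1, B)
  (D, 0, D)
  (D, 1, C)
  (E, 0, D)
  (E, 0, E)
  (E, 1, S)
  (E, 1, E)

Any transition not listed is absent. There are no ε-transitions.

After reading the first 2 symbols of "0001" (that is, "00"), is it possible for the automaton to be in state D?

Yes

Start in {S}.
Read '0': {S} → {D}.
Read '0': {D} → {D}.
State D is in {D}.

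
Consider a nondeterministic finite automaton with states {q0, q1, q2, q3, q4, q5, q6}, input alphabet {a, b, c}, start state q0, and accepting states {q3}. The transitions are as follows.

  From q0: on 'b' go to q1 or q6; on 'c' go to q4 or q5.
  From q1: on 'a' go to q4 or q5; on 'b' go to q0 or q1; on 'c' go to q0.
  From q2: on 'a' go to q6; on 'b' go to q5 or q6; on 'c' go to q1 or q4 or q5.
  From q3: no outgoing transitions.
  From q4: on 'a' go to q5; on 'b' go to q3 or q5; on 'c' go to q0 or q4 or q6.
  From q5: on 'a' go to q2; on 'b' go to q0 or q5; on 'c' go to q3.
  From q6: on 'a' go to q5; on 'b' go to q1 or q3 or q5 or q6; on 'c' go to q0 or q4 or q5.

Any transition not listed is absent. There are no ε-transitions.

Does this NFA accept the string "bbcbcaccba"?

Start in {q0}.
Read 'b': {q0} → {q1, q6}.
Read 'b': {q1, q6} → {q0, q1, q3, q5, q6}.
Read 'c': {q0, q1, q3, q5, q6} → {q0, q3, q4, q5}.
Read 'b': {q0, q3, q4, q5} → {q0, q1, q3, q5, q6}.
Read 'c': {q0, q1, q3, q5, q6} → {q0, q3, q4, q5}.
Read 'a': {q0, q3, q4, q5} → {q2, q5}.
Read 'c': {q2, q5} → {q1, q3, q4, q5}.
Read 'c': {q1, q3, q4, q5} → {q0, q3, q4, q6}.
Read 'b': {q0, q3, q4, q6} → {q1, q3, q5, q6}.
Read 'a': {q1, q3, q5, q6} → {q2, q4, q5}.
The final set {q2, q4, q5} contains no accepting state.

No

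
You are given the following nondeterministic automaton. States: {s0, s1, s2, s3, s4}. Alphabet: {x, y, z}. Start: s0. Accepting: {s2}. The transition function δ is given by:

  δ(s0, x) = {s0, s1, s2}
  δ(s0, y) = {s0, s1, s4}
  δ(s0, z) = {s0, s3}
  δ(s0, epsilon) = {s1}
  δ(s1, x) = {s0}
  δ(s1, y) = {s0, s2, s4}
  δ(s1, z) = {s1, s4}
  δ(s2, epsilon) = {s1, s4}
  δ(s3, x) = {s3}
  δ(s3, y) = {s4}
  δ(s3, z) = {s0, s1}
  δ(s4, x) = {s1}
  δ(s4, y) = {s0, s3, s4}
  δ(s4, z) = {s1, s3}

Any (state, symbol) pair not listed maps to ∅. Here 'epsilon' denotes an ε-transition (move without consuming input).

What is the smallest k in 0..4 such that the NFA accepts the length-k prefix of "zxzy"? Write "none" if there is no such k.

Start: ε-closure({s0}) = {s0, s1}.
Read 'z': s0→{s0, s3}, s1→{s1, s4}; now {s0, s1, s3, s4}.
Read 'x': s0→{s0, s1, s2}, s1→{s0}, s3→{s3}, s4→{s1}; union {s0, s1, s2, s3}; ε-closure = {s0, s1, s2, s3, s4}.
None of the earlier sets intersect F, but {s0, s1, s2, s3, s4} does.

2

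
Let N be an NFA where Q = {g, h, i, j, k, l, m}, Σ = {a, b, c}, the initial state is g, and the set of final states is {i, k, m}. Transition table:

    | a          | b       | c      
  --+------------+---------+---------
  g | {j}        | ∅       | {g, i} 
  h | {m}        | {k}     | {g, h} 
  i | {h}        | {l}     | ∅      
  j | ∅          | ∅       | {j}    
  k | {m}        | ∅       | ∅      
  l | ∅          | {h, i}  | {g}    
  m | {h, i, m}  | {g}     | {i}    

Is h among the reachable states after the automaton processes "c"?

No

Start in {g}.
Read 'c': {g} → {g, i}.
State h is not in {g, i}.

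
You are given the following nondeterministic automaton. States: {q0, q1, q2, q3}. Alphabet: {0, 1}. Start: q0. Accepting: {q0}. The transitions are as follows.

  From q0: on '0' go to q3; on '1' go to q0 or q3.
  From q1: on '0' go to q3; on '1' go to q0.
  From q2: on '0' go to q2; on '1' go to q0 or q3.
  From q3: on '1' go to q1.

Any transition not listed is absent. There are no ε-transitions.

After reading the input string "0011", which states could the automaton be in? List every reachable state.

Start in {q0}.
Read '0': q0→{q3}; now {q3}.
Read '0': q3→∅; now ∅.
The set is empty and remains empty for the remaining 2 symbols.

∅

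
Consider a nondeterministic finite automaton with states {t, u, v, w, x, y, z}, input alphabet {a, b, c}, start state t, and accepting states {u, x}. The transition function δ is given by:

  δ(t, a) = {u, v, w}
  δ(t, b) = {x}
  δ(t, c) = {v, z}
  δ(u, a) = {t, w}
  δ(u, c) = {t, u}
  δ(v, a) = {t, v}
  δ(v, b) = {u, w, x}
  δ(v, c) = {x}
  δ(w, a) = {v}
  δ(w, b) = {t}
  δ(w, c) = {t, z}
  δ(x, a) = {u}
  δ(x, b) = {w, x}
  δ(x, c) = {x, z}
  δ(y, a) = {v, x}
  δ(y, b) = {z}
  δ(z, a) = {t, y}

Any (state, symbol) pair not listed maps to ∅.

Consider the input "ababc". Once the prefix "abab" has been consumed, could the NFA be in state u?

Start in {t}.
Read 'a': {t} → {u, v, w}.
Read 'b': {u, v, w} → {t, u, w, x}.
Read 'a': {t, u, w, x} → {t, u, v, w}.
Read 'b': {t, u, v, w} → {t, u, w, x}.
State u is in {t, u, w, x}.

Yes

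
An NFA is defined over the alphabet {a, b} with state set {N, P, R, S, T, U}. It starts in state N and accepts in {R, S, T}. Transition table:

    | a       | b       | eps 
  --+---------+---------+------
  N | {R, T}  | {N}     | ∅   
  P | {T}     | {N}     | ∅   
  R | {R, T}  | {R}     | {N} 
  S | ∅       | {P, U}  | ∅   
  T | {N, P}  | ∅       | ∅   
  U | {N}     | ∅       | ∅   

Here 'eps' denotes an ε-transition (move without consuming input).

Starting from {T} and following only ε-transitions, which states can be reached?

Begin with {T}.
No ε-moves leave this set, so the closure equals the set itself.

{T}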